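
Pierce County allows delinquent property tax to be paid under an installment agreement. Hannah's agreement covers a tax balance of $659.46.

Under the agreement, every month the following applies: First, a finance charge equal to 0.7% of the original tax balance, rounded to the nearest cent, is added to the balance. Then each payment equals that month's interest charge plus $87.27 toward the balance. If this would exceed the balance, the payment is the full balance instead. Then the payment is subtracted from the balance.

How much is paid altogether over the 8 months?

$696.42

Month 1: opening $659.46; interest $4.62 → $664.08; payment $91.89; balance $572.19
Month 2: opening $572.19; interest $4.62 → $576.81; payment $91.89; balance $484.92
Month 3: opening $484.92; interest $4.62 → $489.54; payment $91.89; balance $397.65
Month 4: opening $397.65; interest $4.62 → $402.27; payment $91.89; balance $310.38
Month 5: opening $310.38; interest $4.62 → $315.00; payment $91.89; balance $223.11
Month 6: opening $223.11; interest $4.62 → $227.73; payment $91.89; balance $135.84
Month 7: opening $135.84; interest $4.62 → $140.46; payment $91.89; balance $48.57
Month 8: opening $48.57; interest $4.62 → $53.19; payment $53.19; balance $0.00
Total paid: $696.42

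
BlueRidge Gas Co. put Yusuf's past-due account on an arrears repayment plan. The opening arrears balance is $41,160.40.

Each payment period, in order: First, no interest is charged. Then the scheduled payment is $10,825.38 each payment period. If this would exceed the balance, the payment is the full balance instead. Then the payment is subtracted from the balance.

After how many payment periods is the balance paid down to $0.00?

# | Opening | Payment | End bal
1 | $41,160.40 | $10,825.38 | $30,335.02
2 | $30,335.02 | $10,825.38 | $19,509.64
3 | $19,509.64 | $10,825.38 | $8,684.26
4 | $8,684.26 | $8,684.26 | $0.00
Balance reaches $0.00 in payment period 4.

4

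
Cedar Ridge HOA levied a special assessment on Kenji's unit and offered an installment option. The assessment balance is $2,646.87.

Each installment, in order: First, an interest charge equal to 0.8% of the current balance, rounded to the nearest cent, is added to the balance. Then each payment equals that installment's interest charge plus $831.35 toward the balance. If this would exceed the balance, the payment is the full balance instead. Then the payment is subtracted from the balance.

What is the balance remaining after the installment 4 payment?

$0.00

# | Opening | Interest | Payment | End bal
1 | $2,646.87 | $21.17 | $852.52 | $1,815.52
2 | $1,815.52 | $14.52 | $845.87 | $984.17
3 | $984.17 | $7.87 | $839.22 | $152.82
4 | $152.82 | $1.22 | $154.04 | $0.00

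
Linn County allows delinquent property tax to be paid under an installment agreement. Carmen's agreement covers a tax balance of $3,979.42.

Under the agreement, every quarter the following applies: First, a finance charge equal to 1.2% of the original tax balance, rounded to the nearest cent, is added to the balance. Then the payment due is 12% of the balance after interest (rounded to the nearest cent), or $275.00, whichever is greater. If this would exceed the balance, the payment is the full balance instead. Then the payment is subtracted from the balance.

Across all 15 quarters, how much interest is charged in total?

# | Opening | Interest | Payment | End bal
1 | $3,979.42 | $47.75 | $483.26 | $3,543.91
2 | $3,543.91 | $47.75 | $431.00 | $3,160.66
3 | $3,160.66 | $47.75 | $385.01 | $2,823.40
4 | $2,823.40 | $47.75 | $344.54 | $2,526.61
5 | $2,526.61 | $47.75 | $308.92 | $2,265.44
6 | $2,265.44 | $47.75 | $277.58 | $2,035.61
7 | $2,035.61 | $47.75 | $275.00 | $1,808.36
8 | $1,808.36 | $47.75 | $275.00 | $1,581.11
9 | $1,581.11 | $47.75 | $275.00 | $1,353.86
10 | $1,353.86 | $47.75 | $275.00 | $1,126.61
11 | $1,126.61 | $47.75 | $275.00 | $899.36
12 | $899.36 | $47.75 | $275.00 | $672.11
13 | $672.11 | $47.75 | $275.00 | $444.86
14 | $444.86 | $47.75 | $275.00 | $217.61
15 | $217.61 | $47.75 | $265.36 | $0.00
Total interest: $47.75 + $47.75 + $47.75 + $47.75 + $47.75 + $47.75 + $47.75 + $47.75 + $47.75 + $47.75 + $47.75 + $47.75 + $47.75 + $47.75 + $47.75 = $716.25

$716.25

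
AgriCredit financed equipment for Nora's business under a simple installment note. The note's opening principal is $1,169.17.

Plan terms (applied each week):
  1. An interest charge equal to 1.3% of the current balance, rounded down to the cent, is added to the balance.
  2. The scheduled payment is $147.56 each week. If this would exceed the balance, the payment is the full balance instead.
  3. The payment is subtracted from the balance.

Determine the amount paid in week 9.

$61.57

Week 1: opening $1,169.17; interest $15.19 → $1,184.36; payment $147.56; balance $1,036.80
Week 2: opening $1,036.80; interest $13.47 → $1,050.27; payment $147.56; balance $902.71
Week 3: opening $902.71; interest $11.73 → $914.44; payment $147.56; balance $766.88
Week 4: opening $766.88; interest $9.96 → $776.84; payment $147.56; balance $629.28
Week 5: opening $629.28; interest $8.18 → $637.46; payment $147.56; balance $489.90
Week 6: opening $489.90; interest $6.36 → $496.26; payment $147.56; balance $348.70
Week 7: opening $348.70; interest $4.53 → $353.23; payment $147.56; balance $205.67
Week 8: opening $205.67; interest $2.67 → $208.34; payment $147.56; balance $60.78
Week 9: opening $60.78; interest $0.79 → $61.57; payment $61.57; balance $0.00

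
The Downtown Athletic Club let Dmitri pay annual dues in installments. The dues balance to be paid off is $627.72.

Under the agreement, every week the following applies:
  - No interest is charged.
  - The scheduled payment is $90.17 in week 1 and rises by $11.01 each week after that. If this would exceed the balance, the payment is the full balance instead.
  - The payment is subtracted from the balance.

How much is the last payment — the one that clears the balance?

Week 1: opening $627.72; payment $90.17; balance $537.55
Week 2: opening $537.55; payment $101.18; balance $436.37
Week 3: opening $436.37; payment $112.19; balance $324.18
Week 4: opening $324.18; payment $123.20; balance $200.98
Week 5: opening $200.98; payment $134.21; balance $66.77
Week 6: opening $66.77; payment $66.77; balance $0.00

$66.77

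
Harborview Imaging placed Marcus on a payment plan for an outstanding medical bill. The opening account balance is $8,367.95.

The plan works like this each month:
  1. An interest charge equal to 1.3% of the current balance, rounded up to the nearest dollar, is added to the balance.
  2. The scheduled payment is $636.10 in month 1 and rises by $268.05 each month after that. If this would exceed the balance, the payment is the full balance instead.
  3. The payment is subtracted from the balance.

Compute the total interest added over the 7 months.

$494.00

Month 1: opening $8,367.95; interest $109.00 → $8,476.95; payment $636.10; balance $7,840.85
Month 2: opening $7,840.85; interest $102.00 → $7,942.85; payment $904.15; balance $7,038.70
Month 3: opening $7,038.70; interest $92.00 → $7,130.70; payment $1,172.20; balance $5,958.50
Month 4: opening $5,958.50; interest $78.00 → $6,036.50; payment $1,440.25; balance $4,596.25
Month 5: opening $4,596.25; interest $60.00 → $4,656.25; payment $1,708.30; balance $2,947.95
Month 6: opening $2,947.95; interest $39.00 → $2,986.95; payment $1,976.35; balance $1,010.60
Month 7: opening $1,010.60; interest $14.00 → $1,024.60; payment $1,024.60; balance $0.00
Total interest: $109.00 + $102.00 + $92.00 + $78.00 + $60.00 + $39.00 + $14.00 = $494.00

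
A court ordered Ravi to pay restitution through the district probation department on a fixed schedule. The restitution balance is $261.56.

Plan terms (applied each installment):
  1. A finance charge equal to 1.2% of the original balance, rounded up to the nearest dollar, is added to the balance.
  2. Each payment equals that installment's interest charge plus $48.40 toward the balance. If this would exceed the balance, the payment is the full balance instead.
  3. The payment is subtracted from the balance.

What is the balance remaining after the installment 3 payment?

# | Opening | Interest | Payment | End bal
1 | $261.56 | $4.00 | $52.40 | $213.16
2 | $213.16 | $4.00 | $52.40 | $164.76
3 | $164.76 | $4.00 | $52.40 | $116.36

$116.36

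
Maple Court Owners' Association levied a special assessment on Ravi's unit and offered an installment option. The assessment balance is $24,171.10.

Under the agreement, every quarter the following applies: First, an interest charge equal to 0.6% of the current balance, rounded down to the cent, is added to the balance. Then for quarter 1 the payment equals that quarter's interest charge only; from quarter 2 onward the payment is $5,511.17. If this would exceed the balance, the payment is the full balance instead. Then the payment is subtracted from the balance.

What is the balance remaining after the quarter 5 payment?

$2,512.54

Quarter 1: opening $24,171.10; interest $145.02 → $24,316.12; payment $145.02; balance $24,171.10
Quarter 2: opening $24,171.10; interest $145.02 → $24,316.12; payment $5,511.17; balance $18,804.95
Quarter 3: opening $18,804.95; interest $112.82 → $18,917.77; payment $5,511.17; balance $13,406.60
Quarter 4: opening $13,406.60; interest $80.43 → $13,487.03; payment $5,511.17; balance $7,975.86
Quarter 5: opening $7,975.86; interest $47.85 → $8,023.71; payment $5,511.17; balance $2,512.54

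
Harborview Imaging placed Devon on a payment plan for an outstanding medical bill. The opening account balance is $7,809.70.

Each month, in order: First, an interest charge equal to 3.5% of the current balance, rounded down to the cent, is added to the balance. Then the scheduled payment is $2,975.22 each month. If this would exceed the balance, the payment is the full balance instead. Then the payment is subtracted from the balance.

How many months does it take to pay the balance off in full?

# | Opening | Interest | Payment | End bal
1 | $7,809.70 | $273.33 | $2,975.22 | $5,107.81
2 | $5,107.81 | $178.77 | $2,975.22 | $2,311.36
3 | $2,311.36 | $80.89 | $2,392.25 | $0.00
Balance reaches $0.00 in month 3.

3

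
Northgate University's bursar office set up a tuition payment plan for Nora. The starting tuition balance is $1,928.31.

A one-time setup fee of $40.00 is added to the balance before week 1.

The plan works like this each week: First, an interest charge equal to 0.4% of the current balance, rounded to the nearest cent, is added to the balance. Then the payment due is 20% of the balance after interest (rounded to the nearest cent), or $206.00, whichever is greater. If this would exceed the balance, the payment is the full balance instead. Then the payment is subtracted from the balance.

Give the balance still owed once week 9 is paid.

$0.00

Week 1: opening $1,968.31; interest $7.87 → $1,976.18; payment $395.24; balance $1,580.94
Week 2: opening $1,580.94; interest $6.32 → $1,587.26; payment $317.45; balance $1,269.81
Week 3: opening $1,269.81; interest $5.08 → $1,274.89; payment $254.98; balance $1,019.91
Week 4: opening $1,019.91; interest $4.08 → $1,023.99; payment $206.00; balance $817.99
Week 5: opening $817.99; interest $3.27 → $821.26; payment $206.00; balance $615.26
Week 6: opening $615.26; interest $2.46 → $617.72; payment $206.00; balance $411.72
Week 7: opening $411.72; interest $1.65 → $413.37; payment $206.00; balance $207.37
Week 8: opening $207.37; interest $0.83 → $208.20; payment $206.00; balance $2.20
Week 9: opening $2.20; interest $0.01 → $2.21; payment $2.21; balance $0.00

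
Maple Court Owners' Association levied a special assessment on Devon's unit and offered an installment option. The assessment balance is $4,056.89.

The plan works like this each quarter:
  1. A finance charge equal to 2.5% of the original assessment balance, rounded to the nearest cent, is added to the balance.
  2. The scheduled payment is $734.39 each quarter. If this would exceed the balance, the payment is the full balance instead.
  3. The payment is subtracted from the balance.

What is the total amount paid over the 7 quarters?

$4,766.83

Quarter 1: $4,056.89 +$101.42 interest = $4,158.31; pay $734.39 → $3,423.92
Quarter 2: $3,423.92 +$101.42 interest = $3,525.34; pay $734.39 → $2,790.95
Quarter 3: $2,790.95 +$101.42 interest = $2,892.37; pay $734.39 → $2,157.98
Quarter 4: $2,157.98 +$101.42 interest = $2,259.40; pay $734.39 → $1,525.01
Quarter 5: $1,525.01 +$101.42 interest = $1,626.43; pay $734.39 → $892.04
Quarter 6: $892.04 +$101.42 interest = $993.46; pay $734.39 → $259.07
Quarter 7: $259.07 +$101.42 interest = $360.49; pay $360.49 → $0.00
Total paid: $4,766.83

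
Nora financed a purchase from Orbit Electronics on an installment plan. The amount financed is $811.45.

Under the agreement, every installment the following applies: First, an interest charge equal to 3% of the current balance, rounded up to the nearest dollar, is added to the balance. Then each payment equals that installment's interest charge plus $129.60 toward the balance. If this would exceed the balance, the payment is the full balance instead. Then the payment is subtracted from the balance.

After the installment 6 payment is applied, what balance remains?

$33.85

# | Opening | Interest | Payment | End bal
1 | $811.45 | $25.00 | $154.60 | $681.85
2 | $681.85 | $21.00 | $150.60 | $552.25
3 | $552.25 | $17.00 | $146.60 | $422.65
4 | $422.65 | $13.00 | $142.60 | $293.05
5 | $293.05 | $9.00 | $138.60 | $163.45
6 | $163.45 | $5.00 | $134.60 | $33.85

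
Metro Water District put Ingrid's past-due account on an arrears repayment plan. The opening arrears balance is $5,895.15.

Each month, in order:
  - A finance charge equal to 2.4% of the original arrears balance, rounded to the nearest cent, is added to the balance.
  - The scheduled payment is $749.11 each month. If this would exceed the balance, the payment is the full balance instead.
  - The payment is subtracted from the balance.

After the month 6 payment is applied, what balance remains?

Month 1: opening $5,895.15; interest $141.48 → $6,036.63; payment $749.11; balance $5,287.52
Month 2: opening $5,287.52; interest $141.48 → $5,429.00; payment $749.11; balance $4,679.89
Month 3: opening $4,679.89; interest $141.48 → $4,821.37; payment $749.11; balance $4,072.26
Month 4: opening $4,072.26; interest $141.48 → $4,213.74; payment $749.11; balance $3,464.63
Month 5: opening $3,464.63; interest $141.48 → $3,606.11; payment $749.11; balance $2,857.00
Month 6: opening $2,857.00; interest $141.48 → $2,998.48; payment $749.11; balance $2,249.37

$2,249.37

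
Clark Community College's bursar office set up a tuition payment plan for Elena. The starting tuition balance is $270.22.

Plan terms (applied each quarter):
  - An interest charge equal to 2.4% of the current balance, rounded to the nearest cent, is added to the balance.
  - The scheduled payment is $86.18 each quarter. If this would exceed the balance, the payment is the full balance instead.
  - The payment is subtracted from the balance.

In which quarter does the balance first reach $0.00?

4

Quarter 1: opening $270.22; interest $6.49 → $276.71; payment $86.18; balance $190.53
Quarter 2: opening $190.53; interest $4.57 → $195.10; payment $86.18; balance $108.92
Quarter 3: opening $108.92; interest $2.61 → $111.53; payment $86.18; balance $25.35
Quarter 4: opening $25.35; interest $0.61 → $25.96; payment $25.96; balance $0.00
Balance reaches $0.00 in quarter 4.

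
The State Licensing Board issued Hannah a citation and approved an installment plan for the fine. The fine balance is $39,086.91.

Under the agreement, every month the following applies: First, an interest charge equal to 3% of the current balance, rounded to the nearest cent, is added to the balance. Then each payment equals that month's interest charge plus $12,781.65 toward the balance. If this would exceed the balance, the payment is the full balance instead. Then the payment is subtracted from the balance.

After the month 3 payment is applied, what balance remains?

# | Opening | Interest | Payment | End bal
1 | $39,086.91 | $1,172.61 | $13,954.26 | $26,305.26
2 | $26,305.26 | $789.16 | $13,570.81 | $13,523.61
3 | $13,523.61 | $405.71 | $13,187.36 | $741.96

$741.96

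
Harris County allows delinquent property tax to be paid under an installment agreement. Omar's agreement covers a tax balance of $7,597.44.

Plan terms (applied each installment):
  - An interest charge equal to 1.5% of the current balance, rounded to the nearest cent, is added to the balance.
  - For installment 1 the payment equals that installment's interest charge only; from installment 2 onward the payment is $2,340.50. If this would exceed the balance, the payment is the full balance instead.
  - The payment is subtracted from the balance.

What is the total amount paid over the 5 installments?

Installment 1: opening $7,597.44; interest $113.96 → $7,711.40; payment $113.96; balance $7,597.44
Installment 2: opening $7,597.44; interest $113.96 → $7,711.40; payment $2,340.50; balance $5,370.90
Installment 3: opening $5,370.90; interest $80.56 → $5,451.46; payment $2,340.50; balance $3,110.96
Installment 4: opening $3,110.96; interest $46.66 → $3,157.62; payment $2,340.50; balance $817.12
Installment 5: opening $817.12; interest $12.26 → $829.38; payment $829.38; balance $0.00
Total paid: $7,964.84

$7,964.84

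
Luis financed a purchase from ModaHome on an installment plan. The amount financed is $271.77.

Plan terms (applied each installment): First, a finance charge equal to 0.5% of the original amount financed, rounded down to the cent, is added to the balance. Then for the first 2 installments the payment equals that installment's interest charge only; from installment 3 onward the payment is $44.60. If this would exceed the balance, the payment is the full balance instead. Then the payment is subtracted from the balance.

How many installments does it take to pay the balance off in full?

9

Installment 1: opening $271.77; interest $1.35 → $273.12; payment $1.35; balance $271.77
Installment 2: opening $271.77; interest $1.35 → $273.12; payment $1.35; balance $271.77
Installment 3: opening $271.77; interest $1.35 → $273.12; payment $44.60; balance $228.52
Installment 4: opening $228.52; interest $1.35 → $229.87; payment $44.60; balance $185.27
Installment 5: opening $185.27; interest $1.35 → $186.62; payment $44.60; balance $142.02
Installment 6: opening $142.02; interest $1.35 → $143.37; payment $44.60; balance $98.77
Installment 7: opening $98.77; interest $1.35 → $100.12; payment $44.60; balance $55.52
Installment 8: opening $55.52; interest $1.35 → $56.87; payment $44.60; balance $12.27
Installment 9: opening $12.27; interest $1.35 → $13.62; payment $13.62; balance $0.00
Balance reaches $0.00 in installment 9.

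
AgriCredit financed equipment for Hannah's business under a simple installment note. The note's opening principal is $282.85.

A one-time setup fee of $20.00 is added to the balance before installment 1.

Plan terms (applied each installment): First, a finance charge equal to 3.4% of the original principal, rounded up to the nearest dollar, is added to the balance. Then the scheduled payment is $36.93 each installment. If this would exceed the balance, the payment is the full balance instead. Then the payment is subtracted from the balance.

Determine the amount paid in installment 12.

Installment 1: $302.85 +$10.00 interest = $312.85; pay $36.93 → $275.92
Installment 2: $275.92 +$10.00 interest = $285.92; pay $36.93 → $248.99
Installment 3: $248.99 +$10.00 interest = $258.99; pay $36.93 → $222.06
Installment 4: $222.06 +$10.00 interest = $232.06; pay $36.93 → $195.13
Installment 5: $195.13 +$10.00 interest = $205.13; pay $36.93 → $168.20
Installment 6: $168.20 +$10.00 interest = $178.20; pay $36.93 → $141.27
Installment 7: $141.27 +$10.00 interest = $151.27; pay $36.93 → $114.34
Installment 8: $114.34 +$10.00 interest = $124.34; pay $36.93 → $87.41
Installment 9: $87.41 +$10.00 interest = $97.41; pay $36.93 → $60.48
Installment 10: $60.48 +$10.00 interest = $70.48; pay $36.93 → $33.55
Installment 11: $33.55 +$10.00 interest = $43.55; pay $36.93 → $6.62
Installment 12: $6.62 +$10.00 interest = $16.62; pay $16.62 → $0.00

$16.62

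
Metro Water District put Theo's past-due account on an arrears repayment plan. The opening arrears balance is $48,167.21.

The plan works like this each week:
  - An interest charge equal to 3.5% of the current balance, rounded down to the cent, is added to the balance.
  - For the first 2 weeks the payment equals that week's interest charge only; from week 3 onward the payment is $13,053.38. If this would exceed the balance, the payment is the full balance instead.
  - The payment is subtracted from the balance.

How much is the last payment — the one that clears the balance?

# | Opening | Interest | Payment | End bal
1 | $48,167.21 | $1,685.85 | $1,685.85 | $48,167.21
2 | $48,167.21 | $1,685.85 | $1,685.85 | $48,167.21
3 | $48,167.21 | $1,685.85 | $13,053.38 | $36,799.68
4 | $36,799.68 | $1,287.98 | $13,053.38 | $25,034.28
5 | $25,034.28 | $876.19 | $13,053.38 | $12,857.09
6 | $12,857.09 | $449.99 | $13,053.38 | $253.70
7 | $253.70 | $8.87 | $262.57 | $0.00

$262.57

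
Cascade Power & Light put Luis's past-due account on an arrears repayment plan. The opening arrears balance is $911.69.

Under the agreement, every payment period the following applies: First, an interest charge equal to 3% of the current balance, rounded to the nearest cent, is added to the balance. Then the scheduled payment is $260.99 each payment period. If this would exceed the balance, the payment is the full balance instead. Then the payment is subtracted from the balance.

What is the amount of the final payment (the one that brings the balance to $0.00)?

$195.22

Payment period 1: opening $911.69; interest $27.35 → $939.04; payment $260.99; balance $678.05
Payment period 2: opening $678.05; interest $20.34 → $698.39; payment $260.99; balance $437.40
Payment period 3: opening $437.40; interest $13.12 → $450.52; payment $260.99; balance $189.53
Payment period 4: opening $189.53; interest $5.69 → $195.22; payment $195.22; balance $0.00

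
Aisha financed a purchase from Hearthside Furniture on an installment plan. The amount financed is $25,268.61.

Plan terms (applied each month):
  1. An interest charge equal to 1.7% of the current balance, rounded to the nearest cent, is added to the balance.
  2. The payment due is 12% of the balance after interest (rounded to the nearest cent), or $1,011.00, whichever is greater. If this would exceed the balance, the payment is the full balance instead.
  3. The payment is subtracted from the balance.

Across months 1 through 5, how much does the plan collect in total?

# | Opening | Interest | Payment | End bal
1 | $25,268.61 | $429.57 | $3,083.78 | $22,614.40
2 | $22,614.40 | $384.44 | $2,759.86 | $20,238.98
3 | $20,238.98 | $344.06 | $2,469.96 | $18,113.08
4 | $18,113.08 | $307.92 | $2,210.52 | $16,210.48
5 | $16,210.48 | $275.58 | $1,978.33 | $14,507.73
Total paid: $12,502.45

$12,502.45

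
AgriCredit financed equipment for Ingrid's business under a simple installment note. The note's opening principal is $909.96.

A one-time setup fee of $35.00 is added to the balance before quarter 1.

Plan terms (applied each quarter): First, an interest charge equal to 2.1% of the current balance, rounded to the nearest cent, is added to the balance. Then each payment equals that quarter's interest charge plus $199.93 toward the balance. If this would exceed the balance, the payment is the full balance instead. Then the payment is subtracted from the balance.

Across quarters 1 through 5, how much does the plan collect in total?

Quarter 1: $944.96 +$19.84 interest = $964.80; pay $219.77 → $745.03
Quarter 2: $745.03 +$15.65 interest = $760.68; pay $215.58 → $545.10
Quarter 3: $545.10 +$11.45 interest = $556.55; pay $211.38 → $345.17
Quarter 4: $345.17 +$7.25 interest = $352.42; pay $207.18 → $145.24
Quarter 5: $145.24 +$3.05 interest = $148.29; pay $148.29 → $0.00
Total paid: $1,002.20

$1,002.20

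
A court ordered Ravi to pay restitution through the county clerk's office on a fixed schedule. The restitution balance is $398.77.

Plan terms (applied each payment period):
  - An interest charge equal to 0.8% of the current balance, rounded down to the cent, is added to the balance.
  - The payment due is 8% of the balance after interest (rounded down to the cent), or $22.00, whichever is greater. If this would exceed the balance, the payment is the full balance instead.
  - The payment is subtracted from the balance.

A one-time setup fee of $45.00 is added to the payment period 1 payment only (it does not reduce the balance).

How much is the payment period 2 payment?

$29.82

Payment period 1: $398.77 +$3.19 interest = $401.96; pay $32.15 (+ $45.00 fee) → $369.81
Payment period 2: $369.81 +$2.95 interest = $372.76; pay $29.82 → $342.94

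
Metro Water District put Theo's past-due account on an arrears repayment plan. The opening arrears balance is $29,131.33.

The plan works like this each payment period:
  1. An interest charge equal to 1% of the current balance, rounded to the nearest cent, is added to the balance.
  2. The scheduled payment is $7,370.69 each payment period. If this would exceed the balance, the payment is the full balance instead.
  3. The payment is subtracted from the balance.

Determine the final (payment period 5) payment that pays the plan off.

Payment period 1: $29,131.33 +$291.31 interest = $29,422.64; pay $7,370.69 → $22,051.95
Payment period 2: $22,051.95 +$220.52 interest = $22,272.47; pay $7,370.69 → $14,901.78
Payment period 3: $14,901.78 +$149.02 interest = $15,050.80; pay $7,370.69 → $7,680.11
Payment period 4: $7,680.11 +$76.80 interest = $7,756.91; pay $7,370.69 → $386.22
Payment period 5: $386.22 +$3.86 interest = $390.08; pay $390.08 → $0.00

$390.08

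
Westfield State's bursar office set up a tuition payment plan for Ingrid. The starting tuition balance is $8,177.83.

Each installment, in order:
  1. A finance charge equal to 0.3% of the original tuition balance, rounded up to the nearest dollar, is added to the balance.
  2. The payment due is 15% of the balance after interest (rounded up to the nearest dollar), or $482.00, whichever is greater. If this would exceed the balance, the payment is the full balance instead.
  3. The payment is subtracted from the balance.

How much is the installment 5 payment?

$654.00

# | Opening | Interest | Payment | End bal
1 | $8,177.83 | $25.00 | $1,231.00 | $6,971.83
2 | $6,971.83 | $25.00 | $1,050.00 | $5,946.83
3 | $5,946.83 | $25.00 | $896.00 | $5,075.83
4 | $5,075.83 | $25.00 | $766.00 | $4,334.83
5 | $4,334.83 | $25.00 | $654.00 | $3,705.83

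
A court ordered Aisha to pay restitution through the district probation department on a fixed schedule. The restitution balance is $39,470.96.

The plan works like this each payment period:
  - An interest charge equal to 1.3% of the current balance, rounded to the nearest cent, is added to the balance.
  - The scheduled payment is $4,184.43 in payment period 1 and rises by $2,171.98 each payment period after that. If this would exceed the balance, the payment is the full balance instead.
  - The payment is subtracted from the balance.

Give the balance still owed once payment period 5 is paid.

$0.00

# | Opening | Interest | Payment | End bal
1 | $39,470.96 | $513.12 | $4,184.43 | $35,799.65
2 | $35,799.65 | $465.40 | $6,356.41 | $29,908.64
3 | $29,908.64 | $388.81 | $8,528.39 | $21,769.06
4 | $21,769.06 | $283.00 | $10,700.37 | $11,351.69
5 | $11,351.69 | $147.57 | $11,499.26 | $0.00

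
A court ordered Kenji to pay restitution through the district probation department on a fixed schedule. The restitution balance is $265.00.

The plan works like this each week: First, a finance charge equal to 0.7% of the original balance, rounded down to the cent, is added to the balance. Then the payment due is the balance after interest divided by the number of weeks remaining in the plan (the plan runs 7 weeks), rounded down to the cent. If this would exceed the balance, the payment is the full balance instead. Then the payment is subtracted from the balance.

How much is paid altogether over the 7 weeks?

$277.95

Week 1: opening $265.00; interest $1.85 → $266.85; payment $38.12; balance $228.73
Week 2: opening $228.73; interest $1.85 → $230.58; payment $38.43; balance $192.15
Week 3: opening $192.15; interest $1.85 → $194.00; payment $38.80; balance $155.20
Week 4: opening $155.20; interest $1.85 → $157.05; payment $39.26; balance $117.79
Week 5: opening $117.79; interest $1.85 → $119.64; payment $39.88; balance $79.76
Week 6: opening $79.76; interest $1.85 → $81.61; payment $40.80; balance $40.81
Week 7: opening $40.81; interest $1.85 → $42.66; payment $42.66; balance $0.00
Total paid: $277.95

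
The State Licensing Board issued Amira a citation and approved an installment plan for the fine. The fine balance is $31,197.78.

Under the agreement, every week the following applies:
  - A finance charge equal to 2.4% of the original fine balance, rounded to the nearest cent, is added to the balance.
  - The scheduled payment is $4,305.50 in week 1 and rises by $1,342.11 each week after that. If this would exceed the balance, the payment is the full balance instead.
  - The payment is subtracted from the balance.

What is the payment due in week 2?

Week 1: opening $31,197.78; interest $748.75 → $31,946.53; payment $4,305.50; balance $27,641.03
Week 2: opening $27,641.03; interest $748.75 → $28,389.78; payment $5,647.61; balance $22,742.17

$5,647.61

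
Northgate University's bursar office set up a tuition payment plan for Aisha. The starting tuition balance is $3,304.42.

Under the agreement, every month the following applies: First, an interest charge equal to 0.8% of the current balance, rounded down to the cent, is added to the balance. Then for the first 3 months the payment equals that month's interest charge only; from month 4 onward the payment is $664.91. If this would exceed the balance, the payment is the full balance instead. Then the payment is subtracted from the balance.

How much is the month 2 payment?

$26.43

Month 1: opening $3,304.42; interest $26.43 → $3,330.85; payment $26.43; balance $3,304.42
Month 2: opening $3,304.42; interest $26.43 → $3,330.85; payment $26.43; balance $3,304.42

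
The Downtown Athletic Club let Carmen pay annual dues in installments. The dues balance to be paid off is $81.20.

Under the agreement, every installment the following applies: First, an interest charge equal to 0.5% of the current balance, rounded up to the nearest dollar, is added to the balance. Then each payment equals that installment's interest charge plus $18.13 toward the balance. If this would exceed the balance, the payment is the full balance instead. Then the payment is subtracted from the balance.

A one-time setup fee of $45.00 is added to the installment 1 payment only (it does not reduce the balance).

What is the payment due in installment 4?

$19.13

Installment 1: $81.20 +$1.00 interest = $82.20; pay $19.13 (+ $45.00 fee) → $63.07
Installment 2: $63.07 +$1.00 interest = $64.07; pay $19.13 → $44.94
Installment 3: $44.94 +$1.00 interest = $45.94; pay $19.13 → $26.81
Installment 4: $26.81 +$1.00 interest = $27.81; pay $19.13 → $8.68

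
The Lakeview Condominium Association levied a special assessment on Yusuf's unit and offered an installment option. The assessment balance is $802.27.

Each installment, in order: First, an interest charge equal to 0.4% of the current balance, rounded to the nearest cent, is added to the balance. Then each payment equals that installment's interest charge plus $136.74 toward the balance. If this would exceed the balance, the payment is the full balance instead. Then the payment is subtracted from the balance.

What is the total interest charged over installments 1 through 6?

$11.05

Installment 1: $802.27 +$3.21 interest = $805.48; pay $139.95 → $665.53
Installment 2: $665.53 +$2.66 interest = $668.19; pay $139.40 → $528.79
Installment 3: $528.79 +$2.12 interest = $530.91; pay $138.86 → $392.05
Installment 4: $392.05 +$1.57 interest = $393.62; pay $138.31 → $255.31
Installment 5: $255.31 +$1.02 interest = $256.33; pay $137.76 → $118.57
Installment 6: $118.57 +$0.47 interest = $119.04; pay $119.04 → $0.00
Total interest: $3.21 + $2.66 + $2.12 + $1.57 + $1.02 + $0.47 = $11.05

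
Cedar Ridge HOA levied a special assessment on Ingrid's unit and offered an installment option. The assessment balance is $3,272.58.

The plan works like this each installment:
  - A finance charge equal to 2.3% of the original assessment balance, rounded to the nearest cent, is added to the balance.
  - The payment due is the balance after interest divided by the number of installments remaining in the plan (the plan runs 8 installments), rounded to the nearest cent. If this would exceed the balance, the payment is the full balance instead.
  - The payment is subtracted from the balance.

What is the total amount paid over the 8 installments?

$3,874.74

Installment 1: opening $3,272.58; interest $75.27 → $3,347.85; payment $418.48; balance $2,929.37
Installment 2: opening $2,929.37; interest $75.27 → $3,004.64; payment $429.23; balance $2,575.41
Installment 3: opening $2,575.41; interest $75.27 → $2,650.68; payment $441.78; balance $2,208.90
Installment 4: opening $2,208.90; interest $75.27 → $2,284.17; payment $456.83; balance $1,827.34
Installment 5: opening $1,827.34; interest $75.27 → $1,902.61; payment $475.65; balance $1,426.96
Installment 6: opening $1,426.96; interest $75.27 → $1,502.23; payment $500.74; balance $1,001.49
Installment 7: opening $1,001.49; interest $75.27 → $1,076.76; payment $538.38; balance $538.38
Installment 8: opening $538.38; interest $75.27 → $613.65; payment $613.65; balance $0.00
Total paid: $3,874.74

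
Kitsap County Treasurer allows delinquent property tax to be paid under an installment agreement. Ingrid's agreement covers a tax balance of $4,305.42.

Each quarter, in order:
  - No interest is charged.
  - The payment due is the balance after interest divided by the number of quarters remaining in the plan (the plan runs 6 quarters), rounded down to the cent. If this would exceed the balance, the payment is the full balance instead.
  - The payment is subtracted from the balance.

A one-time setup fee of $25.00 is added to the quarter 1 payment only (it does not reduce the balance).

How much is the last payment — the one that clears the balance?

$717.57

Quarter 1: opening $4,305.42; payment $717.57 (+ $25.00 fee); balance $3,587.85
Quarter 2: opening $3,587.85; payment $717.57; balance $2,870.28
Quarter 3: opening $2,870.28; payment $717.57; balance $2,152.71
Quarter 4: opening $2,152.71; payment $717.57; balance $1,435.14
Quarter 5: opening $1,435.14; payment $717.57; balance $717.57
Quarter 6: opening $717.57; payment $717.57; balance $0.00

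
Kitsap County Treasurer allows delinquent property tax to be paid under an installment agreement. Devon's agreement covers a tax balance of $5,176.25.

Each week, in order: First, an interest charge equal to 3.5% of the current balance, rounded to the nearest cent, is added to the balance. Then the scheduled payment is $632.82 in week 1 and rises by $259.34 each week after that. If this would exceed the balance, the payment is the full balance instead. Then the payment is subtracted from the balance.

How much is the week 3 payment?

$1,151.50

Week 1: $5,176.25 +$181.17 interest = $5,357.42; pay $632.82 → $4,724.60
Week 2: $4,724.60 +$165.36 interest = $4,889.96; pay $892.16 → $3,997.80
Week 3: $3,997.80 +$139.92 interest = $4,137.72; pay $1,151.50 → $2,986.22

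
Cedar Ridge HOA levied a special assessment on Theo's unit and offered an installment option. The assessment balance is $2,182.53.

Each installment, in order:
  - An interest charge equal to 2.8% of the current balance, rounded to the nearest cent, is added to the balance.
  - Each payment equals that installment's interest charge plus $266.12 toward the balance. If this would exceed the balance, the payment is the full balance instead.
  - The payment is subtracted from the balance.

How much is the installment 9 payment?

$55.07

# | Opening | Interest | Payment | End bal
1 | $2,182.53 | $61.11 | $327.23 | $1,916.41
2 | $1,916.41 | $53.66 | $319.78 | $1,650.29
3 | $1,650.29 | $46.21 | $312.33 | $1,384.17
4 | $1,384.17 | $38.76 | $304.88 | $1,118.05
5 | $1,118.05 | $31.31 | $297.43 | $851.93
6 | $851.93 | $23.85 | $289.97 | $585.81
7 | $585.81 | $16.40 | $282.52 | $319.69
8 | $319.69 | $8.95 | $275.07 | $53.57
9 | $53.57 | $1.50 | $55.07 | $0.00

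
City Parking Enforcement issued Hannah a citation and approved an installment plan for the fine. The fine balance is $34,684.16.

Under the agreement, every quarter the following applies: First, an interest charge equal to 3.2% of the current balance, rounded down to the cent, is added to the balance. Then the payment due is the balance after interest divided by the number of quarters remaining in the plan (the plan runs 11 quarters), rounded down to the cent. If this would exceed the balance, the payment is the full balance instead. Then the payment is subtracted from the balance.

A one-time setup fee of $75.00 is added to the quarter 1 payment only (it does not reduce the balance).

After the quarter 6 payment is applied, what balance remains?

$19,045.25

Quarter 1: opening $34,684.16; interest $1,109.89 → $35,794.05; payment $3,254.00 (+ $75.00 fee); balance $32,540.05
Quarter 2: opening $32,540.05; interest $1,041.28 → $33,581.33; payment $3,358.13; balance $30,223.20
Quarter 3: opening $30,223.20; interest $967.14 → $31,190.34; payment $3,465.59; balance $27,724.75
Quarter 4: opening $27,724.75; interest $887.19 → $28,611.94; payment $3,576.49; balance $25,035.45
Quarter 5: opening $25,035.45; interest $801.13 → $25,836.58; payment $3,690.94; balance $22,145.64
Quarter 6: opening $22,145.64; interest $708.66 → $22,854.30; payment $3,809.05; balance $19,045.25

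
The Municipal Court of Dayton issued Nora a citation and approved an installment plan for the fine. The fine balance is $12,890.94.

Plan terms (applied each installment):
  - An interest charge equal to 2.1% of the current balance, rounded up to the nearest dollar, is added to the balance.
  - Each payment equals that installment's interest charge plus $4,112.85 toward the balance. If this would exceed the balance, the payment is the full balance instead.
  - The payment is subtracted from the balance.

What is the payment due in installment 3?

Installment 1: opening $12,890.94; interest $271.00 → $13,161.94; payment $4,383.85; balance $8,778.09
Installment 2: opening $8,778.09; interest $185.00 → $8,963.09; payment $4,297.85; balance $4,665.24
Installment 3: opening $4,665.24; interest $98.00 → $4,763.24; payment $4,210.85; balance $552.39

$4,210.85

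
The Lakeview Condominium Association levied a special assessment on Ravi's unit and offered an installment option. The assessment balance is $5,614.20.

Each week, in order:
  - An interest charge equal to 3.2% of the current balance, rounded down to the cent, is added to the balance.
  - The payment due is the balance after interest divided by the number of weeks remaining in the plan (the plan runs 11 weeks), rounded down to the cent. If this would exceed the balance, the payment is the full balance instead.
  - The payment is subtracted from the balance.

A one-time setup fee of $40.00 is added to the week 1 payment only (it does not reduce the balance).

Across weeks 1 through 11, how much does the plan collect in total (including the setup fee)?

$6,855.75

Week 1: opening $5,614.20; interest $179.65 → $5,793.85; payment $526.71 (+ $40.00 fee); balance $5,267.14
Week 2: opening $5,267.14; interest $168.54 → $5,435.68; payment $543.56; balance $4,892.12
Week 3: opening $4,892.12; interest $156.54 → $5,048.66; payment $560.96; balance $4,487.70
Week 4: opening $4,487.70; interest $143.60 → $4,631.30; payment $578.91; balance $4,052.39
Week 5: opening $4,052.39; interest $129.67 → $4,182.06; payment $597.43; balance $3,584.63
Week 6: opening $3,584.63; interest $114.70 → $3,699.33; payment $616.55; balance $3,082.78
Week 7: opening $3,082.78; interest $98.64 → $3,181.42; payment $636.28; balance $2,545.14
Week 8: opening $2,545.14; interest $81.44 → $2,626.58; payment $656.64; balance $1,969.94
Week 9: opening $1,969.94; interest $63.03 → $2,032.97; payment $677.65; balance $1,355.32
Week 10: opening $1,355.32; interest $43.37 → $1,398.69; payment $699.34; balance $699.35
Week 11: opening $699.35; interest $22.37 → $721.72; payment $721.72; balance $0.00
Total paid: $6,855.75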